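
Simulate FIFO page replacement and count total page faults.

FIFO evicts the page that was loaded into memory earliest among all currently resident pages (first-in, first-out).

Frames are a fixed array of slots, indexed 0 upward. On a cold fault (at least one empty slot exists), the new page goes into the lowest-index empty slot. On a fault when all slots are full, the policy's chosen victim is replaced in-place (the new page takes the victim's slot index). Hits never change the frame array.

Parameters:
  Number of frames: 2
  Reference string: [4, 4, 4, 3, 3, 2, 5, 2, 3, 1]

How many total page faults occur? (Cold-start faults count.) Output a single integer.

Answer: 6

Derivation:
Step 0: ref 4 → FAULT, frames=[4,-]
Step 1: ref 4 → HIT, frames=[4,-]
Step 2: ref 4 → HIT, frames=[4,-]
Step 3: ref 3 → FAULT, frames=[4,3]
Step 4: ref 3 → HIT, frames=[4,3]
Step 5: ref 2 → FAULT (evict 4), frames=[2,3]
Step 6: ref 5 → FAULT (evict 3), frames=[2,5]
Step 7: ref 2 → HIT, frames=[2,5]
Step 8: ref 3 → FAULT (evict 2), frames=[3,5]
Step 9: ref 1 → FAULT (evict 5), frames=[3,1]
Total faults: 6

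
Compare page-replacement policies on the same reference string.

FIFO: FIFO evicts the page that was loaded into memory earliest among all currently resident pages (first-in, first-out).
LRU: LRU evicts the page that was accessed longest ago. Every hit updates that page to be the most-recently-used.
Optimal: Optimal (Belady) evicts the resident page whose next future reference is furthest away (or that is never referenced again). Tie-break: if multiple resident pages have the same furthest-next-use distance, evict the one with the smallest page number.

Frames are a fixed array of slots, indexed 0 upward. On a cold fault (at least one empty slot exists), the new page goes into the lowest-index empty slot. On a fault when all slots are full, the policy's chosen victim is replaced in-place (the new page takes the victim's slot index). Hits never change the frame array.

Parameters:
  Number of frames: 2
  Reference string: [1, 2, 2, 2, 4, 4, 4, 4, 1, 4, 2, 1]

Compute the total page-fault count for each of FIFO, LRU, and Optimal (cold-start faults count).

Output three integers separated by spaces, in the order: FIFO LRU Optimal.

Answer: 5 6 4

Derivation:
--- FIFO ---
  step 0: ref 1 -> FAULT, frames=[1,-] (faults so far: 1)
  step 1: ref 2 -> FAULT, frames=[1,2] (faults so far: 2)
  step 2: ref 2 -> HIT, frames=[1,2] (faults so far: 2)
  step 3: ref 2 -> HIT, frames=[1,2] (faults so far: 2)
  step 4: ref 4 -> FAULT, evict 1, frames=[4,2] (faults so far: 3)
  step 5: ref 4 -> HIT, frames=[4,2] (faults so far: 3)
  step 6: ref 4 -> HIT, frames=[4,2] (faults so far: 3)
  step 7: ref 4 -> HIT, frames=[4,2] (faults so far: 3)
  step 8: ref 1 -> FAULT, evict 2, frames=[4,1] (faults so far: 4)
  step 9: ref 4 -> HIT, frames=[4,1] (faults so far: 4)
  step 10: ref 2 -> FAULT, evict 4, frames=[2,1] (faults so far: 5)
  step 11: ref 1 -> HIT, frames=[2,1] (faults so far: 5)
  FIFO total faults: 5
--- LRU ---
  step 0: ref 1 -> FAULT, frames=[1,-] (faults so far: 1)
  step 1: ref 2 -> FAULT, frames=[1,2] (faults so far: 2)
  step 2: ref 2 -> HIT, frames=[1,2] (faults so far: 2)
  step 3: ref 2 -> HIT, frames=[1,2] (faults so far: 2)
  step 4: ref 4 -> FAULT, evict 1, frames=[4,2] (faults so far: 3)
  step 5: ref 4 -> HIT, frames=[4,2] (faults so far: 3)
  step 6: ref 4 -> HIT, frames=[4,2] (faults so far: 3)
  step 7: ref 4 -> HIT, frames=[4,2] (faults so far: 3)
  step 8: ref 1 -> FAULT, evict 2, frames=[4,1] (faults so far: 4)
  step 9: ref 4 -> HIT, frames=[4,1] (faults so far: 4)
  step 10: ref 2 -> FAULT, evict 1, frames=[4,2] (faults so far: 5)
  step 11: ref 1 -> FAULT, evict 4, frames=[1,2] (faults so far: 6)
  LRU total faults: 6
--- Optimal ---
  step 0: ref 1 -> FAULT, frames=[1,-] (faults so far: 1)
  step 1: ref 2 -> FAULT, frames=[1,2] (faults so far: 2)
  step 2: ref 2 -> HIT, frames=[1,2] (faults so far: 2)
  step 3: ref 2 -> HIT, frames=[1,2] (faults so far: 2)
  step 4: ref 4 -> FAULT, evict 2, frames=[1,4] (faults so far: 3)
  step 5: ref 4 -> HIT, frames=[1,4] (faults so far: 3)
  step 6: ref 4 -> HIT, frames=[1,4] (faults so far: 3)
  step 7: ref 4 -> HIT, frames=[1,4] (faults so far: 3)
  step 8: ref 1 -> HIT, frames=[1,4] (faults so far: 3)
  step 9: ref 4 -> HIT, frames=[1,4] (faults so far: 3)
  step 10: ref 2 -> FAULT, evict 4, frames=[1,2] (faults so far: 4)
  step 11: ref 1 -> HIT, frames=[1,2] (faults so far: 4)
  Optimal total faults: 4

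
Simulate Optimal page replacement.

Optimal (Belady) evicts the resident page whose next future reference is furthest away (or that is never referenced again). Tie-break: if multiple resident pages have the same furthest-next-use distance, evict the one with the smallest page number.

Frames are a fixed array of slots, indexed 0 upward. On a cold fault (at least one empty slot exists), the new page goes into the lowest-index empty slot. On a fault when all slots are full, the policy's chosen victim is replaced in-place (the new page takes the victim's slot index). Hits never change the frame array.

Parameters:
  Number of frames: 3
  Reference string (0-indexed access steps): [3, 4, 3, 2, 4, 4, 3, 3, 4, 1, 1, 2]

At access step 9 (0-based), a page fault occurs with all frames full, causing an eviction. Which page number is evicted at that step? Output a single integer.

Answer: 3

Derivation:
Step 0: ref 3 -> FAULT, frames=[3,-,-]
Step 1: ref 4 -> FAULT, frames=[3,4,-]
Step 2: ref 3 -> HIT, frames=[3,4,-]
Step 3: ref 2 -> FAULT, frames=[3,4,2]
Step 4: ref 4 -> HIT, frames=[3,4,2]
Step 5: ref 4 -> HIT, frames=[3,4,2]
Step 6: ref 3 -> HIT, frames=[3,4,2]
Step 7: ref 3 -> HIT, frames=[3,4,2]
Step 8: ref 4 -> HIT, frames=[3,4,2]
Step 9: ref 1 -> FAULT, evict 3, frames=[1,4,2]
At step 9: evicted page 3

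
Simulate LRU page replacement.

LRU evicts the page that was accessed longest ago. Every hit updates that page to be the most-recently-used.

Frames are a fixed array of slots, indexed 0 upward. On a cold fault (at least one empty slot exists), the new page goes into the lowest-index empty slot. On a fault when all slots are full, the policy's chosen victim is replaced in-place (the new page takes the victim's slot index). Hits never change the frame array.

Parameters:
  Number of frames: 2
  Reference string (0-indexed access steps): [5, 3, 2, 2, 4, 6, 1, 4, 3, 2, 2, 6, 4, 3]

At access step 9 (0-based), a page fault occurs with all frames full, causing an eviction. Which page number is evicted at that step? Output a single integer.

Answer: 4

Derivation:
Step 0: ref 5 -> FAULT, frames=[5,-]
Step 1: ref 3 -> FAULT, frames=[5,3]
Step 2: ref 2 -> FAULT, evict 5, frames=[2,3]
Step 3: ref 2 -> HIT, frames=[2,3]
Step 4: ref 4 -> FAULT, evict 3, frames=[2,4]
Step 5: ref 6 -> FAULT, evict 2, frames=[6,4]
Step 6: ref 1 -> FAULT, evict 4, frames=[6,1]
Step 7: ref 4 -> FAULT, evict 6, frames=[4,1]
Step 8: ref 3 -> FAULT, evict 1, frames=[4,3]
Step 9: ref 2 -> FAULT, evict 4, frames=[2,3]
At step 9: evicted page 4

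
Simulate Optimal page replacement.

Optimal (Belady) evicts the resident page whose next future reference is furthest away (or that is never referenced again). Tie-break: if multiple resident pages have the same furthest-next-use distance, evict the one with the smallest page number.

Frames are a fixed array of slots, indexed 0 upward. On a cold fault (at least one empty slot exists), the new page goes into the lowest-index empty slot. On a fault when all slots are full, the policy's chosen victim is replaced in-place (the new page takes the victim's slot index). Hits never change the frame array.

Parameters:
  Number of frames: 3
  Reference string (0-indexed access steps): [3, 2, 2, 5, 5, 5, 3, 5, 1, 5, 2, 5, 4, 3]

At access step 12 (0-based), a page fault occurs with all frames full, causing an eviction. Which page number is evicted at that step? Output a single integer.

Answer: 1

Derivation:
Step 0: ref 3 -> FAULT, frames=[3,-,-]
Step 1: ref 2 -> FAULT, frames=[3,2,-]
Step 2: ref 2 -> HIT, frames=[3,2,-]
Step 3: ref 5 -> FAULT, frames=[3,2,5]
Step 4: ref 5 -> HIT, frames=[3,2,5]
Step 5: ref 5 -> HIT, frames=[3,2,5]
Step 6: ref 3 -> HIT, frames=[3,2,5]
Step 7: ref 5 -> HIT, frames=[3,2,5]
Step 8: ref 1 -> FAULT, evict 3, frames=[1,2,5]
Step 9: ref 5 -> HIT, frames=[1,2,5]
Step 10: ref 2 -> HIT, frames=[1,2,5]
Step 11: ref 5 -> HIT, frames=[1,2,5]
Step 12: ref 4 -> FAULT, evict 1, frames=[4,2,5]
At step 12: evicted page 1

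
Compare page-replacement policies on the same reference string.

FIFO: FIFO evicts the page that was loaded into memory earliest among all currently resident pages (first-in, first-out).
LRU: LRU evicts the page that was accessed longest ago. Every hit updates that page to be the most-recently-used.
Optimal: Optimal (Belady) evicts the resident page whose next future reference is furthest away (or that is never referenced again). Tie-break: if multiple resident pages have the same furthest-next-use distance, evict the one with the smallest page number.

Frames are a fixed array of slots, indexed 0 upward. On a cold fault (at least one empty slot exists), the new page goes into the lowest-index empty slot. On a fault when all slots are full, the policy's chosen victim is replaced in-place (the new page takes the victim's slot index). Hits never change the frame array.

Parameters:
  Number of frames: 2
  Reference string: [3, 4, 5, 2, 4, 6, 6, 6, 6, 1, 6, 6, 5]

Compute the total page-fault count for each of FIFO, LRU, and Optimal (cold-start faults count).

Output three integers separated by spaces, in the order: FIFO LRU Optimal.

--- FIFO ---
  step 0: ref 3 -> FAULT, frames=[3,-] (faults so far: 1)
  step 1: ref 4 -> FAULT, frames=[3,4] (faults so far: 2)
  step 2: ref 5 -> FAULT, evict 3, frames=[5,4] (faults so far: 3)
  step 3: ref 2 -> FAULT, evict 4, frames=[5,2] (faults so far: 4)
  step 4: ref 4 -> FAULT, evict 5, frames=[4,2] (faults so far: 5)
  step 5: ref 6 -> FAULT, evict 2, frames=[4,6] (faults so far: 6)
  step 6: ref 6 -> HIT, frames=[4,6] (faults so far: 6)
  step 7: ref 6 -> HIT, frames=[4,6] (faults so far: 6)
  step 8: ref 6 -> HIT, frames=[4,6] (faults so far: 6)
  step 9: ref 1 -> FAULT, evict 4, frames=[1,6] (faults so far: 7)
  step 10: ref 6 -> HIT, frames=[1,6] (faults so far: 7)
  step 11: ref 6 -> HIT, frames=[1,6] (faults so far: 7)
  step 12: ref 5 -> FAULT, evict 6, frames=[1,5] (faults so far: 8)
  FIFO total faults: 8
--- LRU ---
  step 0: ref 3 -> FAULT, frames=[3,-] (faults so far: 1)
  step 1: ref 4 -> FAULT, frames=[3,4] (faults so far: 2)
  step 2: ref 5 -> FAULT, evict 3, frames=[5,4] (faults so far: 3)
  step 3: ref 2 -> FAULT, evict 4, frames=[5,2] (faults so far: 4)
  step 4: ref 4 -> FAULT, evict 5, frames=[4,2] (faults so far: 5)
  step 5: ref 6 -> FAULT, evict 2, frames=[4,6] (faults so far: 6)
  step 6: ref 6 -> HIT, frames=[4,6] (faults so far: 6)
  step 7: ref 6 -> HIT, frames=[4,6] (faults so far: 6)
  step 8: ref 6 -> HIT, frames=[4,6] (faults so far: 6)
  step 9: ref 1 -> FAULT, evict 4, frames=[1,6] (faults so far: 7)
  step 10: ref 6 -> HIT, frames=[1,6] (faults so far: 7)
  step 11: ref 6 -> HIT, frames=[1,6] (faults so far: 7)
  step 12: ref 5 -> FAULT, evict 1, frames=[5,6] (faults so far: 8)
  LRU total faults: 8
--- Optimal ---
  step 0: ref 3 -> FAULT, frames=[3,-] (faults so far: 1)
  step 1: ref 4 -> FAULT, frames=[3,4] (faults so far: 2)
  step 2: ref 5 -> FAULT, evict 3, frames=[5,4] (faults so far: 3)
  step 3: ref 2 -> FAULT, evict 5, frames=[2,4] (faults so far: 4)
  step 4: ref 4 -> HIT, frames=[2,4] (faults so far: 4)
  step 5: ref 6 -> FAULT, evict 2, frames=[6,4] (faults so far: 5)
  step 6: ref 6 -> HIT, frames=[6,4] (faults so far: 5)
  step 7: ref 6 -> HIT, frames=[6,4] (faults so far: 5)
  step 8: ref 6 -> HIT, frames=[6,4] (faults so far: 5)
  step 9: ref 1 -> FAULT, evict 4, frames=[6,1] (faults so far: 6)
  step 10: ref 6 -> HIT, frames=[6,1] (faults so far: 6)
  step 11: ref 6 -> HIT, frames=[6,1] (faults so far: 6)
  step 12: ref 5 -> FAULT, evict 1, frames=[6,5] (faults so far: 7)
  Optimal total faults: 7

Answer: 8 8 7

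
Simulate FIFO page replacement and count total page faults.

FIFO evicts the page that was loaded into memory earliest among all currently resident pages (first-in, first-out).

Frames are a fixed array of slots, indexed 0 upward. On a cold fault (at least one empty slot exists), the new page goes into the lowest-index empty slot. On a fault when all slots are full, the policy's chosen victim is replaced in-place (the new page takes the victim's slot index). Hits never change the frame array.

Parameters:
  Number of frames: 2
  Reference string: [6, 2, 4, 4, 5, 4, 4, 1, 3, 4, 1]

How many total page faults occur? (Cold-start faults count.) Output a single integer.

Step 0: ref 6 → FAULT, frames=[6,-]
Step 1: ref 2 → FAULT, frames=[6,2]
Step 2: ref 4 → FAULT (evict 6), frames=[4,2]
Step 3: ref 4 → HIT, frames=[4,2]
Step 4: ref 5 → FAULT (evict 2), frames=[4,5]
Step 5: ref 4 → HIT, frames=[4,5]
Step 6: ref 4 → HIT, frames=[4,5]
Step 7: ref 1 → FAULT (evict 4), frames=[1,5]
Step 8: ref 3 → FAULT (evict 5), frames=[1,3]
Step 9: ref 4 → FAULT (evict 1), frames=[4,3]
Step 10: ref 1 → FAULT (evict 3), frames=[4,1]
Total faults: 8

Answer: 8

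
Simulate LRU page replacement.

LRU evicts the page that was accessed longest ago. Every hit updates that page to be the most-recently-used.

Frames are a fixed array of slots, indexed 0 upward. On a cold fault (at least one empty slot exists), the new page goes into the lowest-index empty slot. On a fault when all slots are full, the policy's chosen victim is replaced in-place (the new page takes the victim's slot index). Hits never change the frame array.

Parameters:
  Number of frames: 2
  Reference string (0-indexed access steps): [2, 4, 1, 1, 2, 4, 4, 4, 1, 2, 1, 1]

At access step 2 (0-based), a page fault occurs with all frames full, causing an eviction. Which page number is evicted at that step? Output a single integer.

Answer: 2

Derivation:
Step 0: ref 2 -> FAULT, frames=[2,-]
Step 1: ref 4 -> FAULT, frames=[2,4]
Step 2: ref 1 -> FAULT, evict 2, frames=[1,4]
At step 2: evicted page 2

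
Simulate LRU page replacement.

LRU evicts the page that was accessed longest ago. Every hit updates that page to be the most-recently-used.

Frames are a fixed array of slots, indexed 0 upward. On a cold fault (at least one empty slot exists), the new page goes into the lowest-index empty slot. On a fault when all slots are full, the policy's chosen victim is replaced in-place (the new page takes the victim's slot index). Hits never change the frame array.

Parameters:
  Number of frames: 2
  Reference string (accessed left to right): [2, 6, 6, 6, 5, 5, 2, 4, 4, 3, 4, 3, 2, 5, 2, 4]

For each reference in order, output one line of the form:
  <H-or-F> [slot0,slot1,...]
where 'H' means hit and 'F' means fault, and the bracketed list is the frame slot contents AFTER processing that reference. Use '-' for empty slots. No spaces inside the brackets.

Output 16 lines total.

F [2,-]
F [2,6]
H [2,6]
H [2,6]
F [5,6]
H [5,6]
F [5,2]
F [4,2]
H [4,2]
F [4,3]
H [4,3]
H [4,3]
F [2,3]
F [2,5]
H [2,5]
F [2,4]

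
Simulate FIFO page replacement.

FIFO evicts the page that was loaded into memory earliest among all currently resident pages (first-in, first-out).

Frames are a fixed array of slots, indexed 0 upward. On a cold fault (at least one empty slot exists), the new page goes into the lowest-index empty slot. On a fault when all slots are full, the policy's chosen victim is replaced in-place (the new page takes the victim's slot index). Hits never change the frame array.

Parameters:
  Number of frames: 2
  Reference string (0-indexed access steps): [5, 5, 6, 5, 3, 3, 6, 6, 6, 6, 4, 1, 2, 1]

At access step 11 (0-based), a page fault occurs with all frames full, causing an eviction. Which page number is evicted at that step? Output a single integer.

Answer: 3

Derivation:
Step 0: ref 5 -> FAULT, frames=[5,-]
Step 1: ref 5 -> HIT, frames=[5,-]
Step 2: ref 6 -> FAULT, frames=[5,6]
Step 3: ref 5 -> HIT, frames=[5,6]
Step 4: ref 3 -> FAULT, evict 5, frames=[3,6]
Step 5: ref 3 -> HIT, frames=[3,6]
Step 6: ref 6 -> HIT, frames=[3,6]
Step 7: ref 6 -> HIT, frames=[3,6]
Step 8: ref 6 -> HIT, frames=[3,6]
Step 9: ref 6 -> HIT, frames=[3,6]
Step 10: ref 4 -> FAULT, evict 6, frames=[3,4]
Step 11: ref 1 -> FAULT, evict 3, frames=[1,4]
At step 11: evicted page 3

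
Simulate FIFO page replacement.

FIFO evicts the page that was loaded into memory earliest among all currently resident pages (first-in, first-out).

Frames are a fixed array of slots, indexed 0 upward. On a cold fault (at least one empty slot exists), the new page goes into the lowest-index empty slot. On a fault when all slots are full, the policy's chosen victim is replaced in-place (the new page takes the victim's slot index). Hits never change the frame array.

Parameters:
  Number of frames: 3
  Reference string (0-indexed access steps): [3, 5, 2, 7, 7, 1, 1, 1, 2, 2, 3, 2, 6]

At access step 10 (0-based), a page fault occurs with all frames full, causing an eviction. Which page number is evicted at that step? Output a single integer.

Step 0: ref 3 -> FAULT, frames=[3,-,-]
Step 1: ref 5 -> FAULT, frames=[3,5,-]
Step 2: ref 2 -> FAULT, frames=[3,5,2]
Step 3: ref 7 -> FAULT, evict 3, frames=[7,5,2]
Step 4: ref 7 -> HIT, frames=[7,5,2]
Step 5: ref 1 -> FAULT, evict 5, frames=[7,1,2]
Step 6: ref 1 -> HIT, frames=[7,1,2]
Step 7: ref 1 -> HIT, frames=[7,1,2]
Step 8: ref 2 -> HIT, frames=[7,1,2]
Step 9: ref 2 -> HIT, frames=[7,1,2]
Step 10: ref 3 -> FAULT, evict 2, frames=[7,1,3]
At step 10: evicted page 2

Answer: 2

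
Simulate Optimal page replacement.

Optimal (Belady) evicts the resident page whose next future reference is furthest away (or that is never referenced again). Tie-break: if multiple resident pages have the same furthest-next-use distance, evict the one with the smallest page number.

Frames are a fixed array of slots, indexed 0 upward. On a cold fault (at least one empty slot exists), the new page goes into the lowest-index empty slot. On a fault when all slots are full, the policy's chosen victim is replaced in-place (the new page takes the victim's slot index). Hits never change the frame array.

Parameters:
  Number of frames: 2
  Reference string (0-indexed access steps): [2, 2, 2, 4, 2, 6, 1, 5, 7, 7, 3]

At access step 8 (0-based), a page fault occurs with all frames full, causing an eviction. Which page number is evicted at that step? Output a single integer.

Answer: 5

Derivation:
Step 0: ref 2 -> FAULT, frames=[2,-]
Step 1: ref 2 -> HIT, frames=[2,-]
Step 2: ref 2 -> HIT, frames=[2,-]
Step 3: ref 4 -> FAULT, frames=[2,4]
Step 4: ref 2 -> HIT, frames=[2,4]
Step 5: ref 6 -> FAULT, evict 2, frames=[6,4]
Step 6: ref 1 -> FAULT, evict 4, frames=[6,1]
Step 7: ref 5 -> FAULT, evict 1, frames=[6,5]
Step 8: ref 7 -> FAULT, evict 5, frames=[6,7]
At step 8: evicted page 5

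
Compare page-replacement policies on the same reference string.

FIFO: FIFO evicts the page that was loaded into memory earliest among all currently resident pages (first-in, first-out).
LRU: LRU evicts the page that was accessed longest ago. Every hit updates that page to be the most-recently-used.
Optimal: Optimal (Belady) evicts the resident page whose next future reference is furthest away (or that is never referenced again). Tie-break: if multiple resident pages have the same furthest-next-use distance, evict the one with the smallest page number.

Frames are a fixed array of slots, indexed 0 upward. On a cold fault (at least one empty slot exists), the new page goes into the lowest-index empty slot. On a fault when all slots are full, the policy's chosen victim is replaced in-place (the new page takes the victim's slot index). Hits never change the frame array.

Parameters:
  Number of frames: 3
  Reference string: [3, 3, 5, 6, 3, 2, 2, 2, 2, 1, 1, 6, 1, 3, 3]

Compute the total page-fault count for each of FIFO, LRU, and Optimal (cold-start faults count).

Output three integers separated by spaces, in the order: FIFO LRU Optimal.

--- FIFO ---
  step 0: ref 3 -> FAULT, frames=[3,-,-] (faults so far: 1)
  step 1: ref 3 -> HIT, frames=[3,-,-] (faults so far: 1)
  step 2: ref 5 -> FAULT, frames=[3,5,-] (faults so far: 2)
  step 3: ref 6 -> FAULT, frames=[3,5,6] (faults so far: 3)
  step 4: ref 3 -> HIT, frames=[3,5,6] (faults so far: 3)
  step 5: ref 2 -> FAULT, evict 3, frames=[2,5,6] (faults so far: 4)
  step 6: ref 2 -> HIT, frames=[2,5,6] (faults so far: 4)
  step 7: ref 2 -> HIT, frames=[2,5,6] (faults so far: 4)
  step 8: ref 2 -> HIT, frames=[2,5,6] (faults so far: 4)
  step 9: ref 1 -> FAULT, evict 5, frames=[2,1,6] (faults so far: 5)
  step 10: ref 1 -> HIT, frames=[2,1,6] (faults so far: 5)
  step 11: ref 6 -> HIT, frames=[2,1,6] (faults so far: 5)
  step 12: ref 1 -> HIT, frames=[2,1,6] (faults so far: 5)
  step 13: ref 3 -> FAULT, evict 6, frames=[2,1,3] (faults so far: 6)
  step 14: ref 3 -> HIT, frames=[2,1,3] (faults so far: 6)
  FIFO total faults: 6
--- LRU ---
  step 0: ref 3 -> FAULT, frames=[3,-,-] (faults so far: 1)
  step 1: ref 3 -> HIT, frames=[3,-,-] (faults so far: 1)
  step 2: ref 5 -> FAULT, frames=[3,5,-] (faults so far: 2)
  step 3: ref 6 -> FAULT, frames=[3,5,6] (faults so far: 3)
  step 4: ref 3 -> HIT, frames=[3,5,6] (faults so far: 3)
  step 5: ref 2 -> FAULT, evict 5, frames=[3,2,6] (faults so far: 4)
  step 6: ref 2 -> HIT, frames=[3,2,6] (faults so far: 4)
  step 7: ref 2 -> HIT, frames=[3,2,6] (faults so far: 4)
  step 8: ref 2 -> HIT, frames=[3,2,6] (faults so far: 4)
  step 9: ref 1 -> FAULT, evict 6, frames=[3,2,1] (faults so far: 5)
  step 10: ref 1 -> HIT, frames=[3,2,1] (faults so far: 5)
  step 11: ref 6 -> FAULT, evict 3, frames=[6,2,1] (faults so far: 6)
  step 12: ref 1 -> HIT, frames=[6,2,1] (faults so far: 6)
  step 13: ref 3 -> FAULT, evict 2, frames=[6,3,1] (faults so far: 7)
  step 14: ref 3 -> HIT, frames=[6,3,1] (faults so far: 7)
  LRU total faults: 7
--- Optimal ---
  step 0: ref 3 -> FAULT, frames=[3,-,-] (faults so far: 1)
  step 1: ref 3 -> HIT, frames=[3,-,-] (faults so far: 1)
  step 2: ref 5 -> FAULT, frames=[3,5,-] (faults so far: 2)
  step 3: ref 6 -> FAULT, frames=[3,5,6] (faults so far: 3)
  step 4: ref 3 -> HIT, frames=[3,5,6] (faults so far: 3)
  step 5: ref 2 -> FAULT, evict 5, frames=[3,2,6] (faults so far: 4)
  step 6: ref 2 -> HIT, frames=[3,2,6] (faults so far: 4)
  step 7: ref 2 -> HIT, frames=[3,2,6] (faults so far: 4)
  step 8: ref 2 -> HIT, frames=[3,2,6] (faults so far: 4)
  step 9: ref 1 -> FAULT, evict 2, frames=[3,1,6] (faults so far: 5)
  step 10: ref 1 -> HIT, frames=[3,1,6] (faults so far: 5)
  step 11: ref 6 -> HIT, frames=[3,1,6] (faults so far: 5)
  step 12: ref 1 -> HIT, frames=[3,1,6] (faults so far: 5)
  step 13: ref 3 -> HIT, frames=[3,1,6] (faults so far: 5)
  step 14: ref 3 -> HIT, frames=[3,1,6] (faults so far: 5)
  Optimal total faults: 5

Answer: 6 7 5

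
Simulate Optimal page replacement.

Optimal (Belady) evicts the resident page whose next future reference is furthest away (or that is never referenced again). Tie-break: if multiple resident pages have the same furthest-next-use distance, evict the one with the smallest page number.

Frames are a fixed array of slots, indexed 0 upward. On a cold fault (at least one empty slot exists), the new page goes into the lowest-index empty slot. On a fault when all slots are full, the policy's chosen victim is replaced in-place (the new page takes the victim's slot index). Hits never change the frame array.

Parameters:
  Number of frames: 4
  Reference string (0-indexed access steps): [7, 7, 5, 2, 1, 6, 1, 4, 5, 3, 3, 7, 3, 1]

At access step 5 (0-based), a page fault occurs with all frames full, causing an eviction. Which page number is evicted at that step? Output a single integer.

Answer: 2

Derivation:
Step 0: ref 7 -> FAULT, frames=[7,-,-,-]
Step 1: ref 7 -> HIT, frames=[7,-,-,-]
Step 2: ref 5 -> FAULT, frames=[7,5,-,-]
Step 3: ref 2 -> FAULT, frames=[7,5,2,-]
Step 4: ref 1 -> FAULT, frames=[7,5,2,1]
Step 5: ref 6 -> FAULT, evict 2, frames=[7,5,6,1]
At step 5: evicted page 2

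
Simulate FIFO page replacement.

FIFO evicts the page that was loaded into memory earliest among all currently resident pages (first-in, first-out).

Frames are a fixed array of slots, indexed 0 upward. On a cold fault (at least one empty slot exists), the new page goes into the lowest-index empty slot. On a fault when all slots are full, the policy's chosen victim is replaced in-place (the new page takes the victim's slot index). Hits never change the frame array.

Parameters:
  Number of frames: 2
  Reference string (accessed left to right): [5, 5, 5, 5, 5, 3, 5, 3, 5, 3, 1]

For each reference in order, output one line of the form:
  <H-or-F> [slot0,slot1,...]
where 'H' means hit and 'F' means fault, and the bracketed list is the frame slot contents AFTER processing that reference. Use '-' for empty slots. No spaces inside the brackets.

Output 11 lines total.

F [5,-]
H [5,-]
H [5,-]
H [5,-]
H [5,-]
F [5,3]
H [5,3]
H [5,3]
H [5,3]
H [5,3]
F [1,3]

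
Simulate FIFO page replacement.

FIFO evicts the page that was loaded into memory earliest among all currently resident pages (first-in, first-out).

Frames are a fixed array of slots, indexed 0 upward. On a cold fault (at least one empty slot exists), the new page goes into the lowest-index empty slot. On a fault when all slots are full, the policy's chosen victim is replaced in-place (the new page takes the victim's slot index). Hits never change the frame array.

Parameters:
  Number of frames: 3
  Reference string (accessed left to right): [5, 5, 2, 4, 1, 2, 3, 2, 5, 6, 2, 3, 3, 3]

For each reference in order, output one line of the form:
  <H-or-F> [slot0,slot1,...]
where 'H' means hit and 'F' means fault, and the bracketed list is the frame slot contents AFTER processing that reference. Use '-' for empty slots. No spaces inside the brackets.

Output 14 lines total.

F [5,-,-]
H [5,-,-]
F [5,2,-]
F [5,2,4]
F [1,2,4]
H [1,2,4]
F [1,3,4]
F [1,3,2]
F [5,3,2]
F [5,6,2]
H [5,6,2]
F [5,6,3]
H [5,6,3]
H [5,6,3]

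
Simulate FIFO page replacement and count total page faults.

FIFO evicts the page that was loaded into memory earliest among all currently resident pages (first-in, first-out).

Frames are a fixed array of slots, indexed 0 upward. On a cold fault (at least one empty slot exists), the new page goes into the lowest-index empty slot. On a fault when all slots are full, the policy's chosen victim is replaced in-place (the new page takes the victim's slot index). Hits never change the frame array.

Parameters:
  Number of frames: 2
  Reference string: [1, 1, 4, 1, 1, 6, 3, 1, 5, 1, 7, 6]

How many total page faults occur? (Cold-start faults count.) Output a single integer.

Answer: 8

Derivation:
Step 0: ref 1 → FAULT, frames=[1,-]
Step 1: ref 1 → HIT, frames=[1,-]
Step 2: ref 4 → FAULT, frames=[1,4]
Step 3: ref 1 → HIT, frames=[1,4]
Step 4: ref 1 → HIT, frames=[1,4]
Step 5: ref 6 → FAULT (evict 1), frames=[6,4]
Step 6: ref 3 → FAULT (evict 4), frames=[6,3]
Step 7: ref 1 → FAULT (evict 6), frames=[1,3]
Step 8: ref 5 → FAULT (evict 3), frames=[1,5]
Step 9: ref 1 → HIT, frames=[1,5]
Step 10: ref 7 → FAULT (evict 1), frames=[7,5]
Step 11: ref 6 → FAULT (evict 5), frames=[7,6]
Total faults: 8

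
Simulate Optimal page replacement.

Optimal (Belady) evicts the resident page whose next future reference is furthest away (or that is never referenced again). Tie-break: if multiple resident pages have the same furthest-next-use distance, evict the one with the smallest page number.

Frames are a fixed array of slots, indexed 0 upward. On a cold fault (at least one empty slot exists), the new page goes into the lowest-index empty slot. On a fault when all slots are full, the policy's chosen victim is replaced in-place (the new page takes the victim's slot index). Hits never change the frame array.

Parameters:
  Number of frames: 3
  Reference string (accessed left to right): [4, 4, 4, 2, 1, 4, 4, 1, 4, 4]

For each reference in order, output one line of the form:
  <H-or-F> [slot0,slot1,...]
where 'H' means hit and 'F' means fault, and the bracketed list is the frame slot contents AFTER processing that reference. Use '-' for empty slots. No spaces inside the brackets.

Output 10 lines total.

F [4,-,-]
H [4,-,-]
H [4,-,-]
F [4,2,-]
F [4,2,1]
H [4,2,1]
H [4,2,1]
H [4,2,1]
H [4,2,1]
H [4,2,1]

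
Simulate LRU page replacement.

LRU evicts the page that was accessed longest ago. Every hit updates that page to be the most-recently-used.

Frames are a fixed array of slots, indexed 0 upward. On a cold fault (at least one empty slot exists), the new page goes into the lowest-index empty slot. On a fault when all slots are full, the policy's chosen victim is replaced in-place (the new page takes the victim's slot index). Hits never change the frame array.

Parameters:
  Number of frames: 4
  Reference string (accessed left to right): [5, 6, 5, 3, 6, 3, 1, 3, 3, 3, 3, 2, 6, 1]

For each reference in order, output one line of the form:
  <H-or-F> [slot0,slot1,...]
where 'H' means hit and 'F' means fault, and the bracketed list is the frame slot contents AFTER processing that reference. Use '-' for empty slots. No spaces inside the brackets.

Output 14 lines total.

F [5,-,-,-]
F [5,6,-,-]
H [5,6,-,-]
F [5,6,3,-]
H [5,6,3,-]
H [5,6,3,-]
F [5,6,3,1]
H [5,6,3,1]
H [5,6,3,1]
H [5,6,3,1]
H [5,6,3,1]
F [2,6,3,1]
H [2,6,3,1]
H [2,6,3,1]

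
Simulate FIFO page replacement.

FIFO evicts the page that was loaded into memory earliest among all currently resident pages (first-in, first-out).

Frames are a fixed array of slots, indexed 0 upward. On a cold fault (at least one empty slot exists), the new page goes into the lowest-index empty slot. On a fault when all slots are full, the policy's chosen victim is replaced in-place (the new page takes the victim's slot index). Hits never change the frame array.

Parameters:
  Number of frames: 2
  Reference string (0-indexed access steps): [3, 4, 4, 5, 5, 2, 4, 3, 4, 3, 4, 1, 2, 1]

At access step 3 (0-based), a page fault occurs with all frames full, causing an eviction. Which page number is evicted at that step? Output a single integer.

Step 0: ref 3 -> FAULT, frames=[3,-]
Step 1: ref 4 -> FAULT, frames=[3,4]
Step 2: ref 4 -> HIT, frames=[3,4]
Step 3: ref 5 -> FAULT, evict 3, frames=[5,4]
At step 3: evicted page 3

Answer: 3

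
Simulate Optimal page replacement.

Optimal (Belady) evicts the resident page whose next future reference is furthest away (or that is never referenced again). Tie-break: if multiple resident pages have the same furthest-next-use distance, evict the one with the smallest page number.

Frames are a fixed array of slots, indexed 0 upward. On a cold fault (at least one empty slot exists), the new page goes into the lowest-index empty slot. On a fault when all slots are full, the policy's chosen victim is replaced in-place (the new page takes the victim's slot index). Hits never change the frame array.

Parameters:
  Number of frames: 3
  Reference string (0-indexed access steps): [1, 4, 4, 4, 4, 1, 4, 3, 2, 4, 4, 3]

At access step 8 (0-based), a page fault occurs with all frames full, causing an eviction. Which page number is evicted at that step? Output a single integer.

Step 0: ref 1 -> FAULT, frames=[1,-,-]
Step 1: ref 4 -> FAULT, frames=[1,4,-]
Step 2: ref 4 -> HIT, frames=[1,4,-]
Step 3: ref 4 -> HIT, frames=[1,4,-]
Step 4: ref 4 -> HIT, frames=[1,4,-]
Step 5: ref 1 -> HIT, frames=[1,4,-]
Step 6: ref 4 -> HIT, frames=[1,4,-]
Step 7: ref 3 -> FAULT, frames=[1,4,3]
Step 8: ref 2 -> FAULT, evict 1, frames=[2,4,3]
At step 8: evicted page 1

Answer: 1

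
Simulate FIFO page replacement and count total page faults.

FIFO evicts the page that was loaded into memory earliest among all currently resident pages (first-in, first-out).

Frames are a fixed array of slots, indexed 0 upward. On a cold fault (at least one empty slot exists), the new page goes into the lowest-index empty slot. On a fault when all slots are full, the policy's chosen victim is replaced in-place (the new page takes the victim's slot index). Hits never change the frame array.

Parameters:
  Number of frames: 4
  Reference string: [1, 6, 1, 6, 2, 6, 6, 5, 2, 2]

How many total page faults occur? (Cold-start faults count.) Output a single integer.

Step 0: ref 1 → FAULT, frames=[1,-,-,-]
Step 1: ref 6 → FAULT, frames=[1,6,-,-]
Step 2: ref 1 → HIT, frames=[1,6,-,-]
Step 3: ref 6 → HIT, frames=[1,6,-,-]
Step 4: ref 2 → FAULT, frames=[1,6,2,-]
Step 5: ref 6 → HIT, frames=[1,6,2,-]
Step 6: ref 6 → HIT, frames=[1,6,2,-]
Step 7: ref 5 → FAULT, frames=[1,6,2,5]
Step 8: ref 2 → HIT, frames=[1,6,2,5]
Step 9: ref 2 → HIT, frames=[1,6,2,5]
Total faults: 4

Answer: 4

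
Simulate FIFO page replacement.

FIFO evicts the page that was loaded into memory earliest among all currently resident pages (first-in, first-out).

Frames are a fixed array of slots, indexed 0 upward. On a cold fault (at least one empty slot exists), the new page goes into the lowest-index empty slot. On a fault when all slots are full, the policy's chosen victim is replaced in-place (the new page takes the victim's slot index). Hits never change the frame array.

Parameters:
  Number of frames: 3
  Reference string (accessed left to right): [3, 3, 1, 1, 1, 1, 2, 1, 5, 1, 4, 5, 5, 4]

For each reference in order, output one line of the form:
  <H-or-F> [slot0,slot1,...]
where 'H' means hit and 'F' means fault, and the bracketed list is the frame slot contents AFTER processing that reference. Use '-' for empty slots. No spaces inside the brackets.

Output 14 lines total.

F [3,-,-]
H [3,-,-]
F [3,1,-]
H [3,1,-]
H [3,1,-]
H [3,1,-]
F [3,1,2]
H [3,1,2]
F [5,1,2]
H [5,1,2]
F [5,4,2]
H [5,4,2]
H [5,4,2]
H [5,4,2]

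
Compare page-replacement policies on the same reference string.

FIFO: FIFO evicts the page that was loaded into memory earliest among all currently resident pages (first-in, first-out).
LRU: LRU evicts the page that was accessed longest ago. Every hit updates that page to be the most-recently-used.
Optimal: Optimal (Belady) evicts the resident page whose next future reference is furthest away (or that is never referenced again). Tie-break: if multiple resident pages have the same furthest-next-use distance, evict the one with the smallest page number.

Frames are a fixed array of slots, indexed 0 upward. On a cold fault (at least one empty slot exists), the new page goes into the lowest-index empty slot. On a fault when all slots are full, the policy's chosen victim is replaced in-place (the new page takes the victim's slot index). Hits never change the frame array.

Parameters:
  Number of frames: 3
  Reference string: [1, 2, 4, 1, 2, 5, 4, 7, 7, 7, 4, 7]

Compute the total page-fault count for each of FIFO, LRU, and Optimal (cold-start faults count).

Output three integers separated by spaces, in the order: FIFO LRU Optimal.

--- FIFO ---
  step 0: ref 1 -> FAULT, frames=[1,-,-] (faults so far: 1)
  step 1: ref 2 -> FAULT, frames=[1,2,-] (faults so far: 2)
  step 2: ref 4 -> FAULT, frames=[1,2,4] (faults so far: 3)
  step 3: ref 1 -> HIT, frames=[1,2,4] (faults so far: 3)
  step 4: ref 2 -> HIT, frames=[1,2,4] (faults so far: 3)
  step 5: ref 5 -> FAULT, evict 1, frames=[5,2,4] (faults so far: 4)
  step 6: ref 4 -> HIT, frames=[5,2,4] (faults so far: 4)
  step 7: ref 7 -> FAULT, evict 2, frames=[5,7,4] (faults so far: 5)
  step 8: ref 7 -> HIT, frames=[5,7,4] (faults so far: 5)
  step 9: ref 7 -> HIT, frames=[5,7,4] (faults so far: 5)
  step 10: ref 4 -> HIT, frames=[5,7,4] (faults so far: 5)
  step 11: ref 7 -> HIT, frames=[5,7,4] (faults so far: 5)
  FIFO total faults: 5
--- LRU ---
  step 0: ref 1 -> FAULT, frames=[1,-,-] (faults so far: 1)
  step 1: ref 2 -> FAULT, frames=[1,2,-] (faults so far: 2)
  step 2: ref 4 -> FAULT, frames=[1,2,4] (faults so far: 3)
  step 3: ref 1 -> HIT, frames=[1,2,4] (faults so far: 3)
  step 4: ref 2 -> HIT, frames=[1,2,4] (faults so far: 3)
  step 5: ref 5 -> FAULT, evict 4, frames=[1,2,5] (faults so far: 4)
  step 6: ref 4 -> FAULT, evict 1, frames=[4,2,5] (faults so far: 5)
  step 7: ref 7 -> FAULT, evict 2, frames=[4,7,5] (faults so far: 6)
  step 8: ref 7 -> HIT, frames=[4,7,5] (faults so far: 6)
  step 9: ref 7 -> HIT, frames=[4,7,5] (faults so far: 6)
  step 10: ref 4 -> HIT, frames=[4,7,5] (faults so far: 6)
  step 11: ref 7 -> HIT, frames=[4,7,5] (faults so far: 6)
  LRU total faults: 6
--- Optimal ---
  step 0: ref 1 -> FAULT, frames=[1,-,-] (faults so far: 1)
  step 1: ref 2 -> FAULT, frames=[1,2,-] (faults so far: 2)
  step 2: ref 4 -> FAULT, frames=[1,2,4] (faults so far: 3)
  step 3: ref 1 -> HIT, frames=[1,2,4] (faults so far: 3)
  step 4: ref 2 -> HIT, frames=[1,2,4] (faults so far: 3)
  step 5: ref 5 -> FAULT, evict 1, frames=[5,2,4] (faults so far: 4)
  step 6: ref 4 -> HIT, frames=[5,2,4] (faults so far: 4)
  step 7: ref 7 -> FAULT, evict 2, frames=[5,7,4] (faults so far: 5)
  step 8: ref 7 -> HIT, frames=[5,7,4] (faults so far: 5)
  step 9: ref 7 -> HIT, frames=[5,7,4] (faults so far: 5)
  step 10: ref 4 -> HIT, frames=[5,7,4] (faults so far: 5)
  step 11: ref 7 -> HIT, frames=[5,7,4] (faults so far: 5)
  Optimal total faults: 5

Answer: 5 6 5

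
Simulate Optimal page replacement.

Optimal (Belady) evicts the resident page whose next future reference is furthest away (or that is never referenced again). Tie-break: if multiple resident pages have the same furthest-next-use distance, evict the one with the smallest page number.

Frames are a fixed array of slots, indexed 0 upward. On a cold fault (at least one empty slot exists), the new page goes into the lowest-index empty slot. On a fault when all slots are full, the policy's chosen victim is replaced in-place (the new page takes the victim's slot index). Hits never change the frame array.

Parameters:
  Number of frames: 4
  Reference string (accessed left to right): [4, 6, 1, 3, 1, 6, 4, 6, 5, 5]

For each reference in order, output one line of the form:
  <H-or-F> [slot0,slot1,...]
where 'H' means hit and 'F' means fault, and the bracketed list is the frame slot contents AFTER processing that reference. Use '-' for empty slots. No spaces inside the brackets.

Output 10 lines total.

F [4,-,-,-]
F [4,6,-,-]
F [4,6,1,-]
F [4,6,1,3]
H [4,6,1,3]
H [4,6,1,3]
H [4,6,1,3]
H [4,6,1,3]
F [4,6,5,3]
H [4,6,5,3]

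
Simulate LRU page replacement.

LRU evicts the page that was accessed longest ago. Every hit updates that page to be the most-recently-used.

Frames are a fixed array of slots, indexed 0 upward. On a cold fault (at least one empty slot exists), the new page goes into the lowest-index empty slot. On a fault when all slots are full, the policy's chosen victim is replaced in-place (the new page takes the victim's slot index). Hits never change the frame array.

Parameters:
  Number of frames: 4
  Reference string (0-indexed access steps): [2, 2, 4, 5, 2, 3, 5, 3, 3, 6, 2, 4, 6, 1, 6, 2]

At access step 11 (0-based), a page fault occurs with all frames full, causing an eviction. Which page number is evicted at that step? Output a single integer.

Step 0: ref 2 -> FAULT, frames=[2,-,-,-]
Step 1: ref 2 -> HIT, frames=[2,-,-,-]
Step 2: ref 4 -> FAULT, frames=[2,4,-,-]
Step 3: ref 5 -> FAULT, frames=[2,4,5,-]
Step 4: ref 2 -> HIT, frames=[2,4,5,-]
Step 5: ref 3 -> FAULT, frames=[2,4,5,3]
Step 6: ref 5 -> HIT, frames=[2,4,5,3]
Step 7: ref 3 -> HIT, frames=[2,4,5,3]
Step 8: ref 3 -> HIT, frames=[2,4,5,3]
Step 9: ref 6 -> FAULT, evict 4, frames=[2,6,5,3]
Step 10: ref 2 -> HIT, frames=[2,6,5,3]
Step 11: ref 4 -> FAULT, evict 5, frames=[2,6,4,3]
At step 11: evicted page 5

Answer: 5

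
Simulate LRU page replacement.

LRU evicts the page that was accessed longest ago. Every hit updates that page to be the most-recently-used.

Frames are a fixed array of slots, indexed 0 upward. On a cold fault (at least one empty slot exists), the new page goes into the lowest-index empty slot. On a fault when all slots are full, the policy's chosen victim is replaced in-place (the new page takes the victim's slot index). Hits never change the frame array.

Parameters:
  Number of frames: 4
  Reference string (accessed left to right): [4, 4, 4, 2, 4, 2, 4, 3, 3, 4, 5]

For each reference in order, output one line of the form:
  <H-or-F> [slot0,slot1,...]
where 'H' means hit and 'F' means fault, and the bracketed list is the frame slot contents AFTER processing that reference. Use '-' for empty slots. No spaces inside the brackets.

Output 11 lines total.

F [4,-,-,-]
H [4,-,-,-]
H [4,-,-,-]
F [4,2,-,-]
H [4,2,-,-]
H [4,2,-,-]
H [4,2,-,-]
F [4,2,3,-]
H [4,2,3,-]
H [4,2,3,-]
F [4,2,3,5]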